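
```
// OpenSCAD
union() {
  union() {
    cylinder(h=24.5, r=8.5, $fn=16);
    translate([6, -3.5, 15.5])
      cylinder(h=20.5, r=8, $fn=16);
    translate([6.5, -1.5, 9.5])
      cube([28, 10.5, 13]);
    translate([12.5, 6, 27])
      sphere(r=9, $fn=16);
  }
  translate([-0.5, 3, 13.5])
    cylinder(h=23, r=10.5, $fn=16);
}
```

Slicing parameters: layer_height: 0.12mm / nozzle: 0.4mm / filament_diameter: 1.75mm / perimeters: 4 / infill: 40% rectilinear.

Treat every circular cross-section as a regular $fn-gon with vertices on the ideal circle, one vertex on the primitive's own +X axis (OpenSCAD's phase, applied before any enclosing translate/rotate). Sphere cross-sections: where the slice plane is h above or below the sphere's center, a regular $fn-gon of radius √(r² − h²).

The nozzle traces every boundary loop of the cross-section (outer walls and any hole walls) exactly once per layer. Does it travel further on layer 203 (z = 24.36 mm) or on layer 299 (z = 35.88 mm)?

layer 203 (z = 24.36 mm)

Layer 203 (z = 24.36): the r=8.5 cylinder contributes a regular 16-gon of circumradius 8.5 (perimeter = 2·16·8.500·sin(180°/16) = 53.06 mm); the cylinder at (6, -3.5): section is a regular 16-gon, circumradius r=8 (perimeter = 2·16·8.000·sin(180°/16) = 49.94 mm); the cube at (6.5, -1.5) is not intersected at this z (z outside [9.5, 22.5]); the sphere at (12.5, 6): section is a regular 16-gon, circumradius = √(r²−h²) = √(9²−2.64²) = 8.604 (perimeter = 2·16·8.604·sin(180°/16) = 53.71 mm); Taking the union: the regions partially overlap (shared area 143.36 mm²), so the edge portions inside another operand are dropped and the merged outline is re-measured after clipping — boundary = 89.24 mm; the r=10.5 cylinder at (-0.5, 3) gives a regular 16-gon of circumradius 10.5 (constant along its height) (perimeter = 2·16·10.500·sin(180°/16) = 65.55 mm); Merging all regions: the regions partially overlap (shared area 240.97 mm²), so the edge portions inside another operand are dropped and the merged outline is re-measured after clipping — boundary = 94.56 mm. So its perimeter = 94.56 mm. Layer 299 (z = 35.88): the cylinder does not reach this height (z outside [0, 24.5]); the r=8 cylinder at (6, -3.5) gives a regular 16-gon of circumradius 8 (constant along its height) (perimeter = 2·16·8.000·sin(180°/16) = 49.94 mm); the cube at (6.5, -1.5) does not reach this height (z outside [9.5, 22.5]); the r=9 sphere at (12.5, 6) slices to a regular 16-gon of circumradius 1.465 (√(r²−h²) with h=8.88 from center) (perimeter = 2·16·1.465·sin(180°/16) = 9.14 mm); Combining (union): the 2 present regions are separate (no shared area or edge), so areas and boundary lengths simply add and each stays a separate island — boundary = 59.09 mm; the cylinder at (-0.5, 3): section is a regular 16-gon, circumradius r=10.5 (perimeter = 2·16·10.500·sin(180°/16) = 65.55 mm); Merging all regions: the regions partially overlap (shared area 99.50 mm²), so the edge portions inside another operand are dropped and the merged outline is re-measured after clipping — boundary = 86.79 mm. So its perimeter = 86.79 mm. Layer 203 is larger (94.56 vs 86.79 mm).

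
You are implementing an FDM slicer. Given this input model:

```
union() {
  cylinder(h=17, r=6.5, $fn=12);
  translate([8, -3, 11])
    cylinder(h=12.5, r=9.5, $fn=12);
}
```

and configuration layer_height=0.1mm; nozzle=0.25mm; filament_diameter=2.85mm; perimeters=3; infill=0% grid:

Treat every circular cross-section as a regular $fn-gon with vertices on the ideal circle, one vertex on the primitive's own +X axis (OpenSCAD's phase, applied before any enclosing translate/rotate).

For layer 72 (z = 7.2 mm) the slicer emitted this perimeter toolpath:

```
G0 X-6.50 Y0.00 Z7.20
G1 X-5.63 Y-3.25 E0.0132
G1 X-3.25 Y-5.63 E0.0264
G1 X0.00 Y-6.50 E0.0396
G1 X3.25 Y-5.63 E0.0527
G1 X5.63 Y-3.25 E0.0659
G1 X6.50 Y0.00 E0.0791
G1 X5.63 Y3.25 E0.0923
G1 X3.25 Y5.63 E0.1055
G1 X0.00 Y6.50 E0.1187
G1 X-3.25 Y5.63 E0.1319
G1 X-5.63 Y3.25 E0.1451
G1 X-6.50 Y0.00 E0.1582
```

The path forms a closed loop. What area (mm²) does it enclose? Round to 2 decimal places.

126.77 mm²

Apply the shoelace formula to the sequence of (X, Y) vertices; enclosed area = 126.77 mm².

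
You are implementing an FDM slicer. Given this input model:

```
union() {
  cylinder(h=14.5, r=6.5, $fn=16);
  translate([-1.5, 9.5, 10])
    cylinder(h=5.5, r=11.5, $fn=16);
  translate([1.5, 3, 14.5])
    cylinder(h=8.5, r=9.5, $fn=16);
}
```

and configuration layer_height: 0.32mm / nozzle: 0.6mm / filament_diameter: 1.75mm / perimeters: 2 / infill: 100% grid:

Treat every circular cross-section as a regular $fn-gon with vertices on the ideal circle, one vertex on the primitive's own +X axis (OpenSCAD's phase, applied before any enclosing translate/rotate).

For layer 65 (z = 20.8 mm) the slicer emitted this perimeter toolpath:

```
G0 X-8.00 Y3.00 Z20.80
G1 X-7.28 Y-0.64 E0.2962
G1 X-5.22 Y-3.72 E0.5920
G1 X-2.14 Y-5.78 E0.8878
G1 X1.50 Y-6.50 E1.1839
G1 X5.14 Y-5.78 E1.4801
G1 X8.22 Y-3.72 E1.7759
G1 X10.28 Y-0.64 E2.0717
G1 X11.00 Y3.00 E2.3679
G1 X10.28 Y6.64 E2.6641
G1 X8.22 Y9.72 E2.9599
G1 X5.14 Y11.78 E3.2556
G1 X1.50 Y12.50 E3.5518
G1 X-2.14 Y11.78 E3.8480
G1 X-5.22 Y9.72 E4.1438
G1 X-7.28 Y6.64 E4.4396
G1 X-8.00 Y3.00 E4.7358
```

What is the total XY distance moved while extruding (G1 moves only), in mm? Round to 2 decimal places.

Sum the Euclidean lengths of each G1 segment: total = 59.33 mm.

59.33 mm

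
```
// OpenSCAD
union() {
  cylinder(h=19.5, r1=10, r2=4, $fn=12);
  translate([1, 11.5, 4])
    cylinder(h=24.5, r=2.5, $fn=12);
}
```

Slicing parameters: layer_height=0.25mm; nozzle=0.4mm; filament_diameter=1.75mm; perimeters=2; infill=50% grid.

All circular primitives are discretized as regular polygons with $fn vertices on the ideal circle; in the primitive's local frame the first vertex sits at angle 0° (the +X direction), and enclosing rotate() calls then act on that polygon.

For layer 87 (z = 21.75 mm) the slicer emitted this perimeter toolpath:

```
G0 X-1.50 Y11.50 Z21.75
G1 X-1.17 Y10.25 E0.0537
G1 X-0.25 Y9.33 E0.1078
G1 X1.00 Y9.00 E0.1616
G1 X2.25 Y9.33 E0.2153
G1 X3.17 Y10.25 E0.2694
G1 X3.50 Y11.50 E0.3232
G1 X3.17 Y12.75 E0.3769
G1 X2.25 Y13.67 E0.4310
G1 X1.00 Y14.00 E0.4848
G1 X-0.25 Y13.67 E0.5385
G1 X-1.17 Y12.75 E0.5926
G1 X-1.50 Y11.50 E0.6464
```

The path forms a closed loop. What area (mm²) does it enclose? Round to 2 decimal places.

18.79 mm²

Apply the shoelace formula to the sequence of (X, Y) vertices; enclosed area = 18.79 mm².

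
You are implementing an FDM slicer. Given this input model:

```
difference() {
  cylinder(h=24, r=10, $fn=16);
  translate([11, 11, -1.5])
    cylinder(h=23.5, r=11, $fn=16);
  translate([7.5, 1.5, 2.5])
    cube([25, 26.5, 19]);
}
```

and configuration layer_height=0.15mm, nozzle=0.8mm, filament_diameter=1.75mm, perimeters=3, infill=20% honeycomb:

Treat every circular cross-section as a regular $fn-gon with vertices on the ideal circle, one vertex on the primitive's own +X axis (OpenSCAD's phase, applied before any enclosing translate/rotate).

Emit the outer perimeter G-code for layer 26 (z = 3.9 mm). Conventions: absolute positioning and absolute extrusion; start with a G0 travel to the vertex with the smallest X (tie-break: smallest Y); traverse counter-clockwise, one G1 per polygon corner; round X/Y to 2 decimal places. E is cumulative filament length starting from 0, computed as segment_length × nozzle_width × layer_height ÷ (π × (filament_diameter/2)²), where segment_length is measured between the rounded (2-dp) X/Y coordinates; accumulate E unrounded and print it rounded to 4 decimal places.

At z = 3.9 mm: the cylinder: section is a regular 16-gon, circumradius r=10; the r=11 cylinder at (11, 11) gives a regular 16-gon of circumradius 11 (constant along its height); the cube at (7.5, 1.5) (footprint 25×26.5) is included at this height; Taking the first minus the rest: starting from the r=10 cylinder, the r=11 cylinder at (11, 11) partially overlaps it — only the 48.35 mm² overlap (of its 370.44 mm²) is removed, clipping the outline; the 25×26.5 cube at (7.5, 1.5) misses the remaining region (no effect) — 1 connected region. The outline is a single polygon with 18 vertices. Extrusion per mm of travel: 0.8 × 0.15 / (π × 0.875²) = 0.049890. Accumulating E over each segment gives final E = 3.1081.

G0 X-10.00 Y0.00 Z3.90
G1 X-9.24 Y-3.83 E0.1948
G1 X-7.07 Y-7.07 E0.3894
G1 X-3.83 Y-9.24 E0.5839
G1 X0.00 Y-10.00 E0.7787
G1 X3.83 Y-9.24 E0.9735
G1 X7.07 Y-7.07 E1.1681
G1 X9.24 Y-3.83 E1.3626
G1 X10.00 Y0.00 E1.5574
G1 X9.96 Y0.21 E1.5681
G1 X6.79 Y0.84 E1.7293
G1 X3.22 Y3.22 E1.9434
G1 X0.84 Y6.79 E2.1574
G1 X0.21 Y9.96 E2.3187
G1 X0.00 Y10.00 E2.3294
G1 X-3.83 Y9.24 E2.5242
G1 X-7.07 Y7.07 E2.7187
G1 X-9.24 Y3.83 E2.9133
G1 X-10.00 Y0.00 E3.1081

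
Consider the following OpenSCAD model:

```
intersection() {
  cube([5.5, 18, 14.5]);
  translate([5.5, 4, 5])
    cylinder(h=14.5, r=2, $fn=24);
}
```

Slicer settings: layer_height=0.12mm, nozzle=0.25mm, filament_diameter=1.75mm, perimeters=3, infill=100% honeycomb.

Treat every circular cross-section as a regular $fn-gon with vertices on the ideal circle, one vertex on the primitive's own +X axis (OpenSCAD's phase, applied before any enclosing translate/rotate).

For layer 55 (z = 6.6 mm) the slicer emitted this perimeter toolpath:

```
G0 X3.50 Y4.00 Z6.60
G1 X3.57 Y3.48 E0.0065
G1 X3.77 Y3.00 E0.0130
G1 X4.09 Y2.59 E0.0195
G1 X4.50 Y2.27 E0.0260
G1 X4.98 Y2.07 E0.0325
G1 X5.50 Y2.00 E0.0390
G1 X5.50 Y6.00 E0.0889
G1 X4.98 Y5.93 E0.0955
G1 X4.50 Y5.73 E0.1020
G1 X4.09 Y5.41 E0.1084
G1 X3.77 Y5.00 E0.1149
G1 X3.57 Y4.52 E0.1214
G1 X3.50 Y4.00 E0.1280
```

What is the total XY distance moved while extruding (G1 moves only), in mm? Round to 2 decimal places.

10.26 mm

Sum the Euclidean lengths of each G1 segment: total = 10.26 mm.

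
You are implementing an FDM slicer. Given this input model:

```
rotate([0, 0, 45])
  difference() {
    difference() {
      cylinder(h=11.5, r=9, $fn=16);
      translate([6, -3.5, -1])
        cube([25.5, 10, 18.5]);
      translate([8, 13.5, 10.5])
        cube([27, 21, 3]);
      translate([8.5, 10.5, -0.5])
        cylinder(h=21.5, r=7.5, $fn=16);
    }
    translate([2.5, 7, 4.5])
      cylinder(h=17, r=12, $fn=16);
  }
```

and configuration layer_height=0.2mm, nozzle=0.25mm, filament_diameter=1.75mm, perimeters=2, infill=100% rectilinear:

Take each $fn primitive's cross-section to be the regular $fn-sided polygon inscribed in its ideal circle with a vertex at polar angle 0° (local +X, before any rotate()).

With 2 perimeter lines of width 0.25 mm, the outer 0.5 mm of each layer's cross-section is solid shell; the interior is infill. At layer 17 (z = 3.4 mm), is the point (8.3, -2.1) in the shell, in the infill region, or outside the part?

shell

At z = 3.4 mm: the r=9 cylinder gives a regular 16-gon of circumradius 9 (constant along its height); the 25.5×10 cube at (6, -3.5) contributes its full rectangle; the cube at (8, 13.5) is absent (z outside [10.5, 13.5]); the r=7.5 cylinder at (8.5, 10.5) contributes a regular 16-gon of circumradius 7.5; After the difference (first − rest): starting from the r=9 cylinder, the 25.5×10 cube at (6, -3.5) partially overlaps it — only the 22.38 mm² overlap (of its 255.00 mm²) is removed, clipping the outline; the r=7.5 cylinder at (8.5, 10.5) partially overlaps it — only the 12.72 mm² overlap (of its 172.21 mm²) is removed, clipping the outline — 1 connected region; the cylinder at (2.5, 7) does not reach this height (z outside [4.5, 21.5]); After the difference (first − rest): none of the subtracted shapes is present at this height, so that combined region is unchanged — 1 connected region; (whole slice rotated 45° about Z — lengths, areas and connectivity unchanged). Overall, the cross-section is a single solid region. Undo the 45° rotation: the query point maps to (4.384, -7.354) in the un-rotated model frame. The nearest boundary edge runs (6.36, -6.36)→(3.44, -8.31); distance from the point to it = 0.28 mm. The point is inside the cross-section, 0.28 mm from the nearest boundary — within the 0.5 mm shell band (2 × 0.25).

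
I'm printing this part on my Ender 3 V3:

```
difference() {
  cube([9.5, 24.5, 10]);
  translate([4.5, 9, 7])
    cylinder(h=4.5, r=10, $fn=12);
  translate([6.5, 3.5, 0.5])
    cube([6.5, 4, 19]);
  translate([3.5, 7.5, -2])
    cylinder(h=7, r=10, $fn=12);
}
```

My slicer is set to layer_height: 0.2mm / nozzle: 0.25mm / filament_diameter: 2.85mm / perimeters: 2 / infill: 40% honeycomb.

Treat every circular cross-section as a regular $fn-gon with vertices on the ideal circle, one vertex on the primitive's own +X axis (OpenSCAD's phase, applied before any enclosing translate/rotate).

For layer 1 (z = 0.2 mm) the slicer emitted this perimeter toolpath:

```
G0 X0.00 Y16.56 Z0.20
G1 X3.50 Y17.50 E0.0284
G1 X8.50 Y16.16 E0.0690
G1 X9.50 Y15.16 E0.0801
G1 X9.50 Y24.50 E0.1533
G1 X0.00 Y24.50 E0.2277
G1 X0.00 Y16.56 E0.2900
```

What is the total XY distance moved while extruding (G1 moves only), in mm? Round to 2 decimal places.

36.99 mm

Sum the Euclidean lengths of each G1 segment: total = 36.99 mm.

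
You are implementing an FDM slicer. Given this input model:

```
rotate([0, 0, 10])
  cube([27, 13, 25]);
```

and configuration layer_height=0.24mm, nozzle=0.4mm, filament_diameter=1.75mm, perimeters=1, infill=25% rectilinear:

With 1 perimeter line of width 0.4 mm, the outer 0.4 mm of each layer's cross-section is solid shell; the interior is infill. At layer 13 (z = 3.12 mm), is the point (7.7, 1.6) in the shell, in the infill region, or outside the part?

shell

At z = 3.12 mm: the cube is present — its section is the full 27×13 rectangle; (rotated 10° about Z; rotation is an isometry so areas/perimeters/island counts are preserved). Overall, the cross-section is a single solid region. Undo the 10° rotation: the query point maps to (7.861, 0.239) in the un-rotated model frame. The nearest boundary edge runs (0.00, 0.00)→(27.00, 0.00); distance from the point to it = 0.24 mm. The point is inside the cross-section, 0.24 mm from the nearest boundary — within the 0.4 mm shell band (1 × 0.4).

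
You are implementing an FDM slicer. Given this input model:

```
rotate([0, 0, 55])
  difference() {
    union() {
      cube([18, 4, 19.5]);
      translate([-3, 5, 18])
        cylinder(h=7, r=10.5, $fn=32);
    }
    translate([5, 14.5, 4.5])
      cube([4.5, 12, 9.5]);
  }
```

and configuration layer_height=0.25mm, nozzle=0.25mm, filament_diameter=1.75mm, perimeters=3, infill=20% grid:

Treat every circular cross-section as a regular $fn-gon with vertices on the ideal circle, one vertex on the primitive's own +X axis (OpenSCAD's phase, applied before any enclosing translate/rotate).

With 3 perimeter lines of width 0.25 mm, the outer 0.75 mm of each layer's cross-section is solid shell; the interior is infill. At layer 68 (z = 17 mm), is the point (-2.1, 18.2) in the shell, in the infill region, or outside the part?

At z = 17 mm: the 18×4 cube contributes its full rectangle; the cylinder at (-3, 5) does not reach this height (z outside [18, 25]); Merging all regions: only the 18×4 cube is present, so the union is just that shape — 1 connected region; the cube at (5, 14.5) does not reach this height (z outside [4.5, 14]); After the difference (first − rest): none of the subtracted shapes is present at this height, so the result so far is unchanged — 1 connected region; (rotated 55° about Z; rotation is an isometry so areas/perimeters/island counts are preserved). Overall, the cross-section is a single solid region. Undo the 55° rotation: the query point maps to (13.704, 12.159) in the un-rotated model frame. The nearest boundary edge runs (18.00, 4.00)→(0.00, 4.00); distance from the point to it = 8.16 mm. The point is not inside any of the regions above, so it lies outside the cross-section (8.16 mm from the nearest boundary).

outside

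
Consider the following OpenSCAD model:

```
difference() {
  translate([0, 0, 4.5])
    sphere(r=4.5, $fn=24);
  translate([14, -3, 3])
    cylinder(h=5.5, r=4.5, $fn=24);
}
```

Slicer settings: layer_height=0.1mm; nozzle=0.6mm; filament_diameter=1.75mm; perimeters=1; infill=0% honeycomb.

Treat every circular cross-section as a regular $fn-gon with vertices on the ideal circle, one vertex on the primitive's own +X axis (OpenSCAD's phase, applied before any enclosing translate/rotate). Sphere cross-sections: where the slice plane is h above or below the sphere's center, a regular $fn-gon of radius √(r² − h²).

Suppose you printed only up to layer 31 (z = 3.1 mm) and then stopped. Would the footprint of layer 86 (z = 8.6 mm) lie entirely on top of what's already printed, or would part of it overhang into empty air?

entirely on top

Compare the two slices. At z = 3.1: the r=4.5 sphere slices to a regular 24-gon of circumradius 4.277 (√(r²−h²) with h=1.4 from center) (area = (24/2)·4.277²·sin(360°/24) = 56.81 mm²); the r=4.5 cylinder at (14, -3) gives a regular 24-gon of circumradius 4.5 (constant along its height) (area = (24/2)·4.500²·sin(360°/24) = 62.89 mm²); Taking the first minus the rest: starting from the r=4.5 sphere (56.81 mm²), the r=4.5 cylinder at (14, -3) misses the remaining region (no effect) — area = 56.81 mm². At z = 8.6: the sphere: section is a regular 24-gon, circumradius = √(r²−h²) = √(4.5²−4.1²) = 1.855 (area = (24/2)·1.855²·sin(360°/24) = 10.68 mm²); the cylinder at (14, -3) is not intersected at this z (z outside [3, 8.5]); Taking the first minus the rest: none of the subtracted shapes is present at this height, so the r=4.5 sphere is unchanged — area = 10.68 mm². Checking containment: the cross-section at z = 8.6 is a subset of the cross-section at z = 3.1.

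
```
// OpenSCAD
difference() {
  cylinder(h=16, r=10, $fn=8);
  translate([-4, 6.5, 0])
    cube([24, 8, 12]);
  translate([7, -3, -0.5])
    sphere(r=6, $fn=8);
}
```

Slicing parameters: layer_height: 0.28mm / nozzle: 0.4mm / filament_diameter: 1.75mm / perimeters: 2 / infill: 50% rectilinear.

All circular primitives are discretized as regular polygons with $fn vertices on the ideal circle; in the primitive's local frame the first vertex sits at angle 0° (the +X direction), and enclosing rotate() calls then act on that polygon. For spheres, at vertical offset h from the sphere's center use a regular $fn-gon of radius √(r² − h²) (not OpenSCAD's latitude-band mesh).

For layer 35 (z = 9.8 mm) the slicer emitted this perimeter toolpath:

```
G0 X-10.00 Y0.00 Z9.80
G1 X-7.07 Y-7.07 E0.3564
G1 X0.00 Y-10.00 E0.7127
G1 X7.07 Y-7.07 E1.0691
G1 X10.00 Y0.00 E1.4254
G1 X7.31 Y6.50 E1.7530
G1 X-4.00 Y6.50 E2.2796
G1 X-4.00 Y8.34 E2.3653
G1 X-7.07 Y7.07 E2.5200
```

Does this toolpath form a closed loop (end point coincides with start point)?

no

Start point (G0): (-10.00, 0.00). End point (last G1): the path does not return to the start — open.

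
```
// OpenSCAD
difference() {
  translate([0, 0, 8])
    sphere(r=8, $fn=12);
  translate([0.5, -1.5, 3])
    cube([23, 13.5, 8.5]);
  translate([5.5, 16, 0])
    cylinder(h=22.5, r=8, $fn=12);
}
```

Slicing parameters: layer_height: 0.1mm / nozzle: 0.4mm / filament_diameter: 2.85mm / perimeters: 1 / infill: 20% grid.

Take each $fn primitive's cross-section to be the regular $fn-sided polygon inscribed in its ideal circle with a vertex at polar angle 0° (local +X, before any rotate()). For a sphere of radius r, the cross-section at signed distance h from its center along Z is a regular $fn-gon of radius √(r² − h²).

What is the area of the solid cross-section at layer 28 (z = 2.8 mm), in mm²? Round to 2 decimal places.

At z = 2.8 mm: the r=8 sphere slices to a regular 12-gon of circumradius 6.079 (√(r²−h²) with h=5.2 from center) (area = (12/2)·6.079²·sin(360°/12) = 110.88 mm²); the cube at (0.5, -1.5) does not reach this height (z outside [3, 11.5]); the r=8 cylinder at (5.5, 16) gives a regular 12-gon of circumradius 8 (constant along its height) (area = (12/2)·8.000²·sin(360°/12) = 192.00 mm²); Taking the first minus the rest: starting from the r=8 sphere (110.88 mm²), the r=8 cylinder at (5.5, 16) misses the remaining region (no effect) — area = 110.88 mm². Overall, the cross-section is a single solid region. Net area = 110.88 mm².

110.88 mm²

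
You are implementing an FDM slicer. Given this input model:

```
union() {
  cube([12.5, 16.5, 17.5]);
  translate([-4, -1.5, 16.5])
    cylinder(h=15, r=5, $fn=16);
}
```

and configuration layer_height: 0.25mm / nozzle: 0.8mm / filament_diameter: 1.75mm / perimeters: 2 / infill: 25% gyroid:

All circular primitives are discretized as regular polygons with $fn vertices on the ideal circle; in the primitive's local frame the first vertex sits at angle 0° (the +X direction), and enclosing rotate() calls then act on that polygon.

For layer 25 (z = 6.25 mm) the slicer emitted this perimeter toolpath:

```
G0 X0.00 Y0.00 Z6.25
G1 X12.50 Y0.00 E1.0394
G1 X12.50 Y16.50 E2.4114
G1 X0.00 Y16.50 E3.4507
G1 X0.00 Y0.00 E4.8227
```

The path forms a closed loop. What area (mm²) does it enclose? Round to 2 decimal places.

206.25 mm²

Apply the shoelace formula to the sequence of (X, Y) vertices; enclosed area = 206.25 mm².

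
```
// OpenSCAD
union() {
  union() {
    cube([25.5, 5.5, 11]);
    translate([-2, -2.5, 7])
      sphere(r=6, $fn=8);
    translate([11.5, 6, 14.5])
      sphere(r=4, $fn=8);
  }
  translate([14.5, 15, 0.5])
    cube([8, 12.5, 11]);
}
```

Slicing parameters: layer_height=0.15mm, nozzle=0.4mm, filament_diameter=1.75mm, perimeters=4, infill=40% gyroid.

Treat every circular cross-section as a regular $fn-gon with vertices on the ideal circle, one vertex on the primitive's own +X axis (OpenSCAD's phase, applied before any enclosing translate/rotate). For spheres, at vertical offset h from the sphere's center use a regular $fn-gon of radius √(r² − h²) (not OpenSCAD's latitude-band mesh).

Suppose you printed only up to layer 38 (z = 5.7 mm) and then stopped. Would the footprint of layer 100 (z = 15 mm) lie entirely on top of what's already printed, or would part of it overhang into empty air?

Compare the two slices. At z = 5.7: the cube is present — its section is the full 25.5×5.5 rectangle (area 140.25 mm²); the r=6 sphere at (-2, -2.5) contributes a regular 8-gon of circumradius √(6²−1.3²) = 5.857 (area = (8/2)·5.857²·sin(360°/8) = 97.04 mm²); the sphere at (11.5, 6) is absent (|z−center|=8.800 > r=4); Combining (union): the regions partially overlap — summed areas 237.29 mm² minus the doubly-counted overlap 5.03 mm² gives 232.27 mm² — area = 232.27 mm²; the 8×12.5 cube at (14.5, 15) contributes its full rectangle (area 100.00 mm²); Taking the union: the 2 present regions are separate (no shared area or edge), so areas and boundary lengths simply add and each stays a separate island — area = 332.27 mm². At z = 15: the cube is absent (z outside [0, 11]); the sphere at (-2, -2.5) is not intersected at this z (|z−center|=8.000 > r=6); the r=4 sphere at (11.5, 6) contributes a regular 8-gon of circumradius √(4²−0.5²) = 3.969 (area = (8/2)·3.969²·sin(360°/8) = 44.55 mm²); Combining (union): only the r=4 sphere at (11.5, 6) is present, so the union is just that shape — area = 44.55 mm²; the cube at (14.5, 15) is absent (z outside [0.5, 11.5]); Combining (union): only that combined region is present, so the union is just that shape — area = 44.55 mm². Checking containment: at z = 15 the cross-section extends beyond the z = 5.7 cross-section by about 26.14 mm².

part overhangs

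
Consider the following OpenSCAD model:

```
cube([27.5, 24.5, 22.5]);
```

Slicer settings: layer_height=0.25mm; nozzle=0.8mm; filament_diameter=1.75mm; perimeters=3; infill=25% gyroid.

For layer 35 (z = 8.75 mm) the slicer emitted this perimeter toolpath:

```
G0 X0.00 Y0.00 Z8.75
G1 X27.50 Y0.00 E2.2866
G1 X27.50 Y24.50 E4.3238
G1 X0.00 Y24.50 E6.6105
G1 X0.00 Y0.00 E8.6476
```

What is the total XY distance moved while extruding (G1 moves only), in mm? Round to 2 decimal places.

104.00 mm

Sum the Euclidean lengths of each G1 segment: total = 104.00 mm.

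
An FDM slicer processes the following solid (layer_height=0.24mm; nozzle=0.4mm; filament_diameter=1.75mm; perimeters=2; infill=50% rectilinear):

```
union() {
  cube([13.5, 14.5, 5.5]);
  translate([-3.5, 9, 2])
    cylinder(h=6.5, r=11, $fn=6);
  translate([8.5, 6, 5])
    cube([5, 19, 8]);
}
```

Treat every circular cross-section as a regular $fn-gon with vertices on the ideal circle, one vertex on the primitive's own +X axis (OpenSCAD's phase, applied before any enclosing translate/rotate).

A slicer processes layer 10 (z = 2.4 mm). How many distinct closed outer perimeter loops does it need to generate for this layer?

1

At z = 2.4 mm: the cube is present — its section is the full 13.5×14.5 rectangle; the r=11 cylinder at (-3.5, 9) contributes a regular 6-gon of circumradius 11; the cube at (8.5, 6) is absent (z outside [5, 13]); Combining (union): the regions partially overlap (shared area 76.63 mm²), so overlapping operands fuse into one piece — 1 connected region. The result has 1 disconnected region.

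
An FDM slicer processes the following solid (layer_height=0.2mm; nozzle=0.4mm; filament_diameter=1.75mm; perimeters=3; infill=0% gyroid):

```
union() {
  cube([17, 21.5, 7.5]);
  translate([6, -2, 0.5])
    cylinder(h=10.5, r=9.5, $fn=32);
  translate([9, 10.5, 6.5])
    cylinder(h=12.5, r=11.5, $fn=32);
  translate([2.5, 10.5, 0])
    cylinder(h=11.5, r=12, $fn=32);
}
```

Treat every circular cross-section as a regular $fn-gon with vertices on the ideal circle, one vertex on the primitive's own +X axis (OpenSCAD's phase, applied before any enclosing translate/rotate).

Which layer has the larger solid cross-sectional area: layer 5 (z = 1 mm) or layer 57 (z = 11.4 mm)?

layer 5 (z = 1 mm)

Layer 5 (z = 1): the cube is present — its section is the full 17×21.5 rectangle (area 365.50 mm²); the cylinder at (6, -2): section is a regular 32-gon, circumradius r=9.5 (area = (32/2)·9.500²·sin(360°/32) = 281.71 mm²); the cylinder at (9, 10.5) does not reach this height (z outside [6.5, 19]); the r=12 cylinder at (2.5, 10.5) gives a regular 32-gon of circumradius 12 (constant along its height) (area = (32/2)·12.000²·sin(360°/32) = 449.49 mm²); Taking the union: the regions partially overlap — summed areas 1096.70 mm² minus the doubly-counted overlap 384.36 mm² gives 712.34 mm² — area = 712.34 mm². So its area = 712.34 mm². Layer 57 (z = 11.4): the cube is not intersected at this z (z outside [0, 7.5]); the cylinder at (6, -2) does not reach this height (z outside [0.5, 11]); the r=11.5 cylinder at (9, 10.5) contributes a regular 32-gon of circumradius 11.5 (area = (32/2)·11.500²·sin(360°/32) = 412.81 mm²); the cylinder at (2.5, 10.5): section is a regular 32-gon, circumradius r=12 (area = (32/2)·12.000²·sin(360°/32) = 449.49 mm²); Merging all regions: the regions partially overlap — summed areas 862.30 mm² minus the doubly-counted overlap 280.41 mm² gives 581.89 mm² — area = 581.89 mm². So its area = 581.89 mm². Layer 5 is larger (712.34 vs 581.89 mm²).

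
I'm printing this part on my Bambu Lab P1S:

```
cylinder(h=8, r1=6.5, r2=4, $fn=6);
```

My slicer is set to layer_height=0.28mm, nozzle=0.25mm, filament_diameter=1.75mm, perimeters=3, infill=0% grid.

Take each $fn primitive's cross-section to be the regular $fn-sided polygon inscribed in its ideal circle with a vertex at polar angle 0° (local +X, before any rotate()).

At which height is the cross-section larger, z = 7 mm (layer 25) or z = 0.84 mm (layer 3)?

Layer 25 (z = 7): the cone (r1=6.5→r2=4) has section circumradius 4.312 here — a regular 6-gon (area = (6/2)·4.312²·sin(360°/6) = 48.32 mm²). So its area = 48.32 mm². Layer 3 (z = 0.84): the cone: at t=0.105 of its height the radius interpolates to r₁+(r₂−r₁)t = 6.237, giving a regular 6-gon of that circumradius (area = (6/2)·6.237²·sin(360°/6) = 101.08 mm²). So its area = 101.08 mm². Layer 3 is larger (101.08 vs 48.32 mm²).

layer 3 (z = 0.84 mm)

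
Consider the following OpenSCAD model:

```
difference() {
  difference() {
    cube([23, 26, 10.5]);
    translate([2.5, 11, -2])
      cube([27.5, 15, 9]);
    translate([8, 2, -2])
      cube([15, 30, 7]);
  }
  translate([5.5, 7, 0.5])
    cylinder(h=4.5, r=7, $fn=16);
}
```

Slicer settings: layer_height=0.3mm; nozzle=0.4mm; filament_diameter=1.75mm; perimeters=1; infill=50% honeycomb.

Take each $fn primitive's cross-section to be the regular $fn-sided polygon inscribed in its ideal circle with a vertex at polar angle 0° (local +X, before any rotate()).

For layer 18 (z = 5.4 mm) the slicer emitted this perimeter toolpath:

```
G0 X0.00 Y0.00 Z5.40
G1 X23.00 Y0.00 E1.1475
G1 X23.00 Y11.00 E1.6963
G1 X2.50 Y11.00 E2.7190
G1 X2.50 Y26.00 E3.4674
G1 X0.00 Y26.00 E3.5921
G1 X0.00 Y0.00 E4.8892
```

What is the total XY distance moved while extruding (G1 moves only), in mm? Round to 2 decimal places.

98.00 mm

Sum the Euclidean lengths of each G1 segment: total = 98.00 mm.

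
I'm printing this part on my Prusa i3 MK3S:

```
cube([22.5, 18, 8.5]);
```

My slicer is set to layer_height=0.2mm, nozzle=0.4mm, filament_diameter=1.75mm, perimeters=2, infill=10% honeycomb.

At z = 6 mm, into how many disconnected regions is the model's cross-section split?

1

At z = 6 mm: the cube (footprint 22.5×18) is included at this height. The result has 1 disconnected region.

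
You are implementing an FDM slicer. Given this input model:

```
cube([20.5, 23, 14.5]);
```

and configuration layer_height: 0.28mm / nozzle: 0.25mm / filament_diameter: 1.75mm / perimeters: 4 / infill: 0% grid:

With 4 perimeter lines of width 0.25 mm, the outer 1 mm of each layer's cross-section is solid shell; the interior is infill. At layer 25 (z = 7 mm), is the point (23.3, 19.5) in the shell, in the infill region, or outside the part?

outside

At z = 7 mm: the cube is present — its section is the full 20.5×23 rectangle. Overall, the cross-section is a single solid region. The nearest boundary edge runs (20.50, 0.00)→(20.50, 23.00); distance from the point to it = 2.80 mm. The point is not inside any of the regions above, so it lies outside the cross-section (2.80 mm from the nearest boundary).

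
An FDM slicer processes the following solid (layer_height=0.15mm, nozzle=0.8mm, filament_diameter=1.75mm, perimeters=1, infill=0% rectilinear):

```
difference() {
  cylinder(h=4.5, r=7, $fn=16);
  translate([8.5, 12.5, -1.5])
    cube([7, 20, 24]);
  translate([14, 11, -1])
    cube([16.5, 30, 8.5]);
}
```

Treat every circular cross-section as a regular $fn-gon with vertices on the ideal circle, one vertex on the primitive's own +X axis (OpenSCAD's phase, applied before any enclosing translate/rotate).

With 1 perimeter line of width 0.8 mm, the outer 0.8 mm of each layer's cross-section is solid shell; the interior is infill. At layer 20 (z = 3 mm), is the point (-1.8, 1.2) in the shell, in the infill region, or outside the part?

infill

At z = 3 mm: the r=7 cylinder contributes a regular 16-gon of circumradius 7; the cube at (8.5, 12.5) is present — its section is the full 7×20 rectangle; the 16.5×30 cube at (14, 11) contributes its full rectangle; Taking the first minus the rest: starting from the r=7 cylinder, the 7×20 cube at (8.5, 12.5) misses the remaining region (no effect); the 16.5×30 cube at (14, 11) misses the remaining region (no effect) — 1 connected region. Overall, the cross-section is a single solid region. The nearest boundary edge runs (-6.47, 2.68)→(-4.95, 4.95); distance from the point to it = 4.70 mm. The point is inside the cross-section and 4.70 mm from the nearest boundary — more than the 0.8 mm shell width (1 × 0.8), so it's in the infill interior.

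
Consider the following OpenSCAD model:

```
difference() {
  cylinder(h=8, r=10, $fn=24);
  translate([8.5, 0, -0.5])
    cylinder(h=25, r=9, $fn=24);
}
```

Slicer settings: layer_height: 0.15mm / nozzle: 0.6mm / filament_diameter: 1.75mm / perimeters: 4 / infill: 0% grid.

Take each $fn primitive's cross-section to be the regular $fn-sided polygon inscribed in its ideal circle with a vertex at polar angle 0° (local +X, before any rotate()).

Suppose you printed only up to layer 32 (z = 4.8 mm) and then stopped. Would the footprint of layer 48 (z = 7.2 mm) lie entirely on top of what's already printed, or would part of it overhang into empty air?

Compare the two slices. At z = 4.8: the r=10 cylinder gives a regular 24-gon of circumradius 10 (constant along its height) (area = (24/2)·10.000²·sin(360°/24) = 310.58 mm²); the cylinder at (8.5, 0): section is a regular 24-gon, circumradius r=9 (area = (24/2)·9.000²·sin(360°/24) = 251.57 mm²); Taking the first minus the rest: starting from the r=10 cylinder (310.58 mm²), the r=9 cylinder at (8.5, 0) partially overlaps it — only the 124.84 mm² overlap (of its 251.57 mm²) is removed, clipping the outline — area = 185.74 mm². At z = 7.2: the r=10 cylinder gives a regular 24-gon of circumradius 10 (constant along its height) (area = (24/2)·10.000²·sin(360°/24) = 310.58 mm²); the r=9 cylinder at (8.5, 0) gives a regular 24-gon of circumradius 9 (constant along its height) (area = (24/2)·9.000²·sin(360°/24) = 251.57 mm²); Taking the first minus the rest: starting from the r=10 cylinder (310.58 mm²), the r=9 cylinder at (8.5, 0) partially overlaps it — only the 124.84 mm² overlap (of its 251.57 mm²) is removed, clipping the outline — area = 185.74 mm². Checking containment: the cross-section at z = 7.2 is a subset of the cross-section at z = 4.8.

entirely on top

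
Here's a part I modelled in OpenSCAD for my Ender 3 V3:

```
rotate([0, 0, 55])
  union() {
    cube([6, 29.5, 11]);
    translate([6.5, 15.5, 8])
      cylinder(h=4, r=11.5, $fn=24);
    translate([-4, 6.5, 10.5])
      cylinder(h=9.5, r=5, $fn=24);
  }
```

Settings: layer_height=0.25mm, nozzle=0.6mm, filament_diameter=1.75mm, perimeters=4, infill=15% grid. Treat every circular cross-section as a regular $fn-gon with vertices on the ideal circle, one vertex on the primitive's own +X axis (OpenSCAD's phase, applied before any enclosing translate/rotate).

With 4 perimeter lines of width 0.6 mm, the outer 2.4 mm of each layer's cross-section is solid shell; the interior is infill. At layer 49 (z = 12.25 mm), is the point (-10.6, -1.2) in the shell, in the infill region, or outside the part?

shell

At z = 12.25 mm: the cube is absent (z outside [0, 11]); the cylinder at (6.5, 15.5) does not reach this height (z outside [8, 12]); the r=5 cylinder at (-4, 6.5) contributes a regular 24-gon of circumradius 5; Taking the union: only the r=5 cylinder at (-4, 6.5) is present, so the union is just that shape — 1 connected region; (rotated 55° about Z; rotation is an isometry so areas/perimeters/island counts are preserved). Overall, the cross-section is a single solid region. Undo the 55° rotation: the query point maps to (-7.063, 7.995) in the un-rotated model frame. The nearest boundary edge runs (-8.33, 9.00)→(-8.83, 7.79); distance from the point to it = 1.56 mm. The point is inside the cross-section, 1.56 mm from the nearest boundary — within the 2.4 mm shell band (4 × 0.6).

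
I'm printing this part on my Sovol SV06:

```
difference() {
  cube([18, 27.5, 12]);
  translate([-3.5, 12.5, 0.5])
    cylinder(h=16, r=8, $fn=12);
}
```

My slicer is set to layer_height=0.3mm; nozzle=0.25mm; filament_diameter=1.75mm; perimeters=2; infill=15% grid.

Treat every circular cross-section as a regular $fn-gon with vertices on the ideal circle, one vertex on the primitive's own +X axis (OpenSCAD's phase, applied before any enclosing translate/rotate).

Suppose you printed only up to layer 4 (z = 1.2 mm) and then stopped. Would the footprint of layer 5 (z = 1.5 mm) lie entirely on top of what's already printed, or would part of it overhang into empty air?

entirely on top

Compare the two slices. At z = 1.2: the 18×27.5 cube contributes its full rectangle (area 495.00 mm²); the r=8 cylinder at (-3.5, 12.5) contributes a regular 12-gon of circumradius 8 (area = (12/2)·8.000²·sin(360°/12) = 192.00 mm²); After the difference (first − rest): starting from the 18×27.5 cube (495.00 mm²), the r=8 cylinder at (-3.5, 12.5) partially overlaps it — only the 43.28 mm² overlap (of its 192.00 mm²) is removed, clipping the outline — area = 451.72 mm². At z = 1.5: the cube (footprint 18×27.5) is included at this height (area 495.00 mm²); the r=8 cylinder at (-3.5, 12.5) contributes a regular 12-gon of circumradius 8 (area = (12/2)·8.000²·sin(360°/12) = 192.00 mm²); Taking the first minus the rest: starting from the 18×27.5 cube (495.00 mm²), the r=8 cylinder at (-3.5, 12.5) partially overlaps it — only the 43.28 mm² overlap (of its 192.00 mm²) is removed, clipping the outline — area = 451.72 mm². Checking containment: the cross-section at z = 1.5 is a subset of the cross-section at z = 1.2.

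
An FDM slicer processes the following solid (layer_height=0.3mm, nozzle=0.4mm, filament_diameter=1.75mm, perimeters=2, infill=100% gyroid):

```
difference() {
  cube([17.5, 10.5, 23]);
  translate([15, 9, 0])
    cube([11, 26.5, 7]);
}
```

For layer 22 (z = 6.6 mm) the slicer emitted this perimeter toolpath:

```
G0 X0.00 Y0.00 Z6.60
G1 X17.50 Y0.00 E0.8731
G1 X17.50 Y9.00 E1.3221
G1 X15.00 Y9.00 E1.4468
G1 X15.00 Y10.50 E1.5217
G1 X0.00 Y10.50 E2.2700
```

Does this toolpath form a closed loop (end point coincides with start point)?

no

Start point (G0): (0.00, 0.00). End point (last G1): the path does not return to the start — open.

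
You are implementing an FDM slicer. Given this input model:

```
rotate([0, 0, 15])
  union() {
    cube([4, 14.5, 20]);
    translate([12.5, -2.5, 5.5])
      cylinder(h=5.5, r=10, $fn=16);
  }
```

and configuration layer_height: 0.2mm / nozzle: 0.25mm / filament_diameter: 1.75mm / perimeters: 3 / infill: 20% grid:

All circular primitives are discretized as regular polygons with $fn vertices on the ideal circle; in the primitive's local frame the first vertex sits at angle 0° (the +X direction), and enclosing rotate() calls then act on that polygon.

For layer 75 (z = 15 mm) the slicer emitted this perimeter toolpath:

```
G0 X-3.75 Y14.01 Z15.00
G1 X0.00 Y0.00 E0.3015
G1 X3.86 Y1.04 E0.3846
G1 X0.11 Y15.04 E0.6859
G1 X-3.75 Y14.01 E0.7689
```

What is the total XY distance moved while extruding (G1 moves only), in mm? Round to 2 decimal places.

Sum the Euclidean lengths of each G1 segment: total = 36.99 mm.

36.99 mm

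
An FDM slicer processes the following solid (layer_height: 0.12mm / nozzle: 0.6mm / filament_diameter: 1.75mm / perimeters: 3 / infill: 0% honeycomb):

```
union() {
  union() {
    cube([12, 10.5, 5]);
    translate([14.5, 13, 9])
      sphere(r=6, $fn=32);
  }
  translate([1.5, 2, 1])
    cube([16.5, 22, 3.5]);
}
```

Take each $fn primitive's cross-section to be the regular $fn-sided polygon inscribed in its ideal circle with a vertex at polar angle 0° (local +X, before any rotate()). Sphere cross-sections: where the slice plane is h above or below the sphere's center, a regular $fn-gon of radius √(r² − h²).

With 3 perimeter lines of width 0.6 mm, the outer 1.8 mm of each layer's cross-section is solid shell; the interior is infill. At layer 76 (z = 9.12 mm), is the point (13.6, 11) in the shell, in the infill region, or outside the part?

At z = 9.12 mm: the cube is not intersected at this z (z outside [0, 5]); the sphere at (14.5, 13): section is a regular 32-gon, circumradius = √(r²−h²) = √(6²−0.12²) = 5.999; Merging all regions: only the r=6 sphere at (14.5, 13) is present, so the union is just that shape — 1 connected region; the cube at (1.5, 2) does not reach this height (z outside [1, 4.5]); Combining (union): only the result so far is present, so the union is just that shape — 1 connected region. Overall, the cross-section is a single solid region. The nearest boundary edge runs (11.17, 8.01)→(12.20, 7.46); distance from the point to it = 3.78 mm. The point is inside the cross-section and 3.78 mm from the nearest boundary — more than the 1.8 mm shell width (3 × 0.6), so it's in the infill interior.

infill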